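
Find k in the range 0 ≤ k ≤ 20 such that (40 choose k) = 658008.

5

C(40,k) increases on 0 ≤ k ≤ 20. C(40,4) = 91390 and C(40,5) = 658008, so k = 5.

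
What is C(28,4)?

20475

C(28,4) = (28·27·26·25) / 4! = 491400 / 24 = 20475.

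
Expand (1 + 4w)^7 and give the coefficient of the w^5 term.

21504

The general term is C(7,j)·(1)^j·(4w)^(7-j); the w^5 term has j = 2.
C(7,2) = 21.
Coefficient = C(7,2) · 4^5 = 21 · 1024 = 21504.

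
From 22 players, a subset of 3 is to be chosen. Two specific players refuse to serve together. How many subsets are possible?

1520

All 3-subsets: C(22,3) = 1540. Those containing both fixed elements: C(20,1) = 20.
1540 − 20 = 1520.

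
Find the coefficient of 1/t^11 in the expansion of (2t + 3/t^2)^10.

General term: C(10,j)·(2t)^j·(3/t^2)^(10-j), with t-exponent 1j − 2(10−j) = 3j − 20.
Set 3j − 20 = -11: j = 3.
C(10,3) = 120; 2^3 = 8; 3^7 = 2187.
Coefficient = 120 · 8 · 2187 = 2099520.

2099520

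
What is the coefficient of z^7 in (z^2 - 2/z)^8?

-448

General term: C(8,j)·(z^2)^j·(-2/z)^(8-j), with z-exponent 2j − 1(8−j) = 3j − 8.
Set 3j − 8 = 7: j = 5.
C(8,5) = 56; 1^5 = 1; (-2)^3 = -8.
Coefficient = 56 · 1 · (-8) = -448.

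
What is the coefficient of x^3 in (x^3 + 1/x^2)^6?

General term: C(6,j)·(x^3)^j·(1/x^2)^(6-j), with x-exponent 3j − 2(6−j) = 5j − 12.
Set 5j − 12 = 3: j = 3.
C(6,3) = 20; 1^3 = 1; 1^3 = 1.
Coefficient = 20 · 1 · 1 = 20.

20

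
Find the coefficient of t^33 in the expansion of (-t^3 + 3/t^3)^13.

39

General term: C(13,j)·(-t^3)^j·(3/t^3)^(13-j), with t-exponent 3j − 3(13−j) = 6j − 39.
Set 6j − 39 = 33: j = 12.
C(13,12) = 13; (-1)^12 = 1; 3^1 = 3.
Coefficient = 13 · 1 · 3 = 39.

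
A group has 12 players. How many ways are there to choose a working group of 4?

495

This is C(12,4) = 495.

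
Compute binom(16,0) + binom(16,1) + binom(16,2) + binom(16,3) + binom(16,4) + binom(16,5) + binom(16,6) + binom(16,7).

26333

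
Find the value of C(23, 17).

100947

C(23,17) = C(23,6) by symmetry.
C(23,6) = (23·22·21·20·19·18) / 6! = 72681840 / 720 = 100947.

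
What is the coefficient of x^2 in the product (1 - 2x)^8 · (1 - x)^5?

202

Coefficient of x^2 = Σ_{j} C(8,j)·(-2)^j·C(5,2-j)·(-1)^(2-j) for j from 0 to 2.
= 10 + 80 + 112 = 202.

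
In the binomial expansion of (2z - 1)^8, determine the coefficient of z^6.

1792

The general term is C(8,j)·(2z)^j·(-1)^(8-j); the z^6 term has j = 6.
C(8,6) = 28.
Coefficient = C(8,6) · 2^6 = 28 · 64 = 1792.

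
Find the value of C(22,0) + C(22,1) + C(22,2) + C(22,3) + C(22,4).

9109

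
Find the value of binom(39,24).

25140840660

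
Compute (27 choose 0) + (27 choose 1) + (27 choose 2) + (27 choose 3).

3304

1 + 27 + 351 + 2925 = 3304.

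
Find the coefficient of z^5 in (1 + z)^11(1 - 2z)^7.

Coefficient of z^5 = Σ_{j} C(11,j)·1^j·C(7,5-j)·(-2)^(5-j) for j from 0 to 5.
= (-672) + 6160 + (-15400) + 13860 + (-4620) + 462 = -210.

-210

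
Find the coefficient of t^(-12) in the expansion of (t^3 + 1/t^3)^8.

General term: C(8,j)·(t^3)^j·(1/t^3)^(8-j), with t-exponent 3j − 3(8−j) = 6j − 24.
Set 6j − 24 = -12: j = 2.
C(8,2) = 28; 1^2 = 1; 1^6 = 1.
Coefficient = 28 · 1 · 1 = 28.

28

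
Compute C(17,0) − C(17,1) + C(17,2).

120

The partial alternating sum Σ_{k=0}^{2} (−1)^k C(17,k) = (−1)^2 C(16,2) = 120.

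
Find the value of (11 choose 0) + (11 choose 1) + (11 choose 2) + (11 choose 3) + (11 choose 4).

562

1 + 11 + 55 + 165 + 330 = 562.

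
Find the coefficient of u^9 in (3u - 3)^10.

-590490

The general term is C(10,j)·(3u)^j·(-3)^(10-j); the u^9 term has j = 9.
C(10,9) = 10.
Coefficient = C(10,9) · 3^9 · (-3)^1 = 10 · 19683 · (-3) = -590490.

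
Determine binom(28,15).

C(28,15) = C(28,13) by symmetry.
C(28,13) = (28·27·26·25·24·23·22·21·20·19·18·17·16) / 13! = 233153109116928000 / 6227020800 = 37442160.

37442160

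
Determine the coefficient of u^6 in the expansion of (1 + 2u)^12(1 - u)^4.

-1496

Coefficient of u^6 = Σ_{j} C(12,j)·2^j·C(4,6-j)·(-1)^(6-j) for j from 2 to 6.
= 264 + (-7040) + 47520 + (-101376) + 59136 = -1496.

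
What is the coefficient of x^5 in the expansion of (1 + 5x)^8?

175000

The general term is C(8,j)·(1)^j·(5x)^(8-j); the x^5 term has j = 3.
C(8,3) = 56.
Coefficient = C(8,3) · 5^5 = 56 · 3125 = 175000.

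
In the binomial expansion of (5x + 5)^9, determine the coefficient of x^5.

246093750

The general term is C(9,j)·(5x)^j·(5)^(9-j); the x^5 term has j = 5.
C(9,5) = 126.
Coefficient = C(9,5) · 5^5 · 5^4 = 126 · 3125 · 625 = 246093750.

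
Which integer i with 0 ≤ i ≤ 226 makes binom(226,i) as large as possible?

C(226,i) is maximized at i = 226/2 = 113.

113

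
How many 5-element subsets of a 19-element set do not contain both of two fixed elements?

10948

All 5-subsets: C(19,5) = 11628. Those containing both fixed elements: C(17,3) = 680.
11628 − 680 = 10948.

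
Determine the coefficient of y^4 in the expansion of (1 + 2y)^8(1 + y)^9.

10654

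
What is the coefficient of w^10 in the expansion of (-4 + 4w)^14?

268703891456

The general term is C(14,j)·(-4)^j·(4w)^(14-j); the w^10 term has j = 4.
C(14,4) = 1001.
Coefficient = C(14,4) · (-4)^4 · 4^10 = 1001 · 256 · 1048576 = 268703891456.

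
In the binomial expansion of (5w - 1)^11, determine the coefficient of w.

55

The general term is C(11,j)·(5w)^j·(-1)^(11-j); the w^1 term has j = 1.
C(11,1) = 11.
Coefficient = C(11,1) · 5^1 = 11 · 5 = 55.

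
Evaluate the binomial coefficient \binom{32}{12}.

225792840

C(32,12) = (32·31·30·29·28·27·26·25·24·23·22·21) / 12! = 108155131628544000 / 479001600 = 225792840.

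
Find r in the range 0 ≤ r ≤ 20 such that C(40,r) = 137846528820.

C(40,r) increases on 0 ≤ r ≤ 20. C(40,19) = 131282408400 and C(40,20) = 137846528820, so r = 20.

20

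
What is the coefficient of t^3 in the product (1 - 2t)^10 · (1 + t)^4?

-356

Coefficient of t^3 = Σ_{j} C(10,j)·(-2)^j·C(4,3-j)·1^(3-j) for j from 0 to 3.
= 4 + (-120) + 720 + (-960) = -356.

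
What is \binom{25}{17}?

1081575

C(25,17) = C(25,8) by symmetry.
C(25,8) = (25·24·23·22·21·20·19·18) / 8! = 43609104000 / 40320 = 1081575.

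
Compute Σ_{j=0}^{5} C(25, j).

68406

1 + 25 + 300 + 2300 + 12650 + 53130 = 68406.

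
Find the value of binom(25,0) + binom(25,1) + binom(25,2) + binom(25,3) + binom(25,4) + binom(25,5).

1 + 25 + 300 + 2300 + 12650 + 53130 = 68406.

68406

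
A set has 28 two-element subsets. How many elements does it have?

8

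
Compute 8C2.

28

C(8,2) = (8·7) / 2! = 56 / 2 = 28.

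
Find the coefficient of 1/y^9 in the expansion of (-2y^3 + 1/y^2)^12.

-1760

General term: C(12,j)·(-2y^3)^j·(1/y^2)^(12-j), with y-exponent 3j − 2(12−j) = 5j − 24.
Set 5j − 24 = -9: j = 3.
C(12,3) = 220; (-2)^3 = -8; 1^9 = 1.
Coefficient = 220 · (-8) · 1 = -1760.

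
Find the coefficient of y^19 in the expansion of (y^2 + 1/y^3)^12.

12

General term: C(12,j)·(y^2)^j·(1/y^3)^(12-j), with y-exponent 2j − 3(12−j) = 5j − 36.
Set 5j − 36 = 19: j = 11.
C(12,11) = 12; 1^11 = 1; 1^1 = 1.
Coefficient = 12 · 1 · 1 = 12.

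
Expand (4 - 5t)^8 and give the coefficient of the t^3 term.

-7168000

The general term is C(8,j)·(4)^j·(-5t)^(8-j); the t^3 term has j = 5.
C(8,5) = 56.
Coefficient = C(8,5) · 4^5 · (-5)^3 = 56 · 1024 · (-125) = -7168000.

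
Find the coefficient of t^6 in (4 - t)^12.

The general term is C(12,j)·(4)^j·(-t)^(12-j); the t^6 term has j = 6.
C(12,6) = 924.
Coefficient = C(12,6) · 4^6 = 924 · 4096 = 3784704.

3784704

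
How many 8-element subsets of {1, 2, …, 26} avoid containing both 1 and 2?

1427679

All 8-subsets: C(26,8) = 1562275. Those containing both fixed elements: C(24,6) = 134596.
1562275 − 134596 = 1427679.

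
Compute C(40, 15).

40225345056

C(40,15) = (40·39·38·37·36·35·34·33·32·31·30·29·28·27·26) / 15! = 52601652673686724608000 / 1307674368000 = 40225345056.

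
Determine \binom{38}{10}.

472733756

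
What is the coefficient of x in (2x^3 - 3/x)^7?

General term: C(7,j)·(2x^3)^j·(-3/x)^(7-j), with x-exponent 3j − 1(7−j) = 4j − 7.
Set 4j − 7 = 1: j = 2.
C(7,2) = 21; 2^2 = 4; (-3)^5 = -243.
Coefficient = 21 · 4 · (-243) = -20412.

-20412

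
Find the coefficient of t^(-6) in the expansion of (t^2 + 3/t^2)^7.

General term: C(7,j)·(t^2)^j·(3/t^2)^(7-j), with t-exponent 2j − 2(7−j) = 4j − 14.
Set 4j − 14 = -6: j = 2.
C(7,2) = 21; 1^2 = 1; 3^5 = 243.
Coefficient = 21 · 1 · 243 = 5103.

5103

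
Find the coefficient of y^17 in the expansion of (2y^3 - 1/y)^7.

-448

General term: C(7,j)·(2y^3)^j·(-1/y)^(7-j), with y-exponent 3j − 1(7−j) = 4j − 7.
Set 4j − 7 = 17: j = 6.
C(7,6) = 7; 2^6 = 64; (-1)^1 = -1.
Coefficient = 7 · 64 · (-1) = -448.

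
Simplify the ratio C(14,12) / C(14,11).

C(n,k+1)/C(n,k) = (n−k)/(k+1) = (14−11)/(11+1) = 3/12 = 1/4.

1/4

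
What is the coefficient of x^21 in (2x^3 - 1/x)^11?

-42240

General term: C(11,j)·(2x^3)^j·(-1/x)^(11-j), with x-exponent 3j − 1(11−j) = 4j − 11.
Set 4j − 11 = 21: j = 8.
C(11,8) = 165; 2^8 = 256; (-1)^3 = -1.
Coefficient = 165 · 256 · (-1) = -42240.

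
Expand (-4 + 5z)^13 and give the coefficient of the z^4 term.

-117145600000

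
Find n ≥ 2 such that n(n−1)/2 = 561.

34

n(n−1)/2 = 561 ⇒ n(n−1) = 1122. Since 34·33 = 1122, n = 34.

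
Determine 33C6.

1107568

C(33,6) = (33·32·31·30·29·28) / 6! = 797448960 / 720 = 1107568.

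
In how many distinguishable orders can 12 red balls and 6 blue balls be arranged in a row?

Choose positions for the red balls: C(18,12) = 18564.

18564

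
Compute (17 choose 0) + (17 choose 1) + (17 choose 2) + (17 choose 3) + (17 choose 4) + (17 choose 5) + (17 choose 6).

1 + 17 + 136 + 680 + 2380 + 6188 + 12376 = 21778.

21778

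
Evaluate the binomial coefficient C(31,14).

265182525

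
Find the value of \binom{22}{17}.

26334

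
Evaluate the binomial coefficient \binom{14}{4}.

1001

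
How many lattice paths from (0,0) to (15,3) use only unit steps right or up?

816

Each path is a sequence of 18 steps with 15 rights: C(18,15) = 816.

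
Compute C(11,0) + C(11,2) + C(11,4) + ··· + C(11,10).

1024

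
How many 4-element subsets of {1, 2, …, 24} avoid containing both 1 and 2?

10395

All 4-subsets: C(24,4) = 10626. Those containing both fixed elements: C(22,2) = 231.
10626 − 231 = 10395.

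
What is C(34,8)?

18156204

C(34,8) = (34·33·32·31·30·29·28·27) / 8! = 732058145280 / 40320 = 18156204.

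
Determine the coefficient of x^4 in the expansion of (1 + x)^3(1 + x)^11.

1001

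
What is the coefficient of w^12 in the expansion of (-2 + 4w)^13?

The general term is C(13,j)·(-2)^j·(4w)^(13-j); the w^12 term has j = 1.
C(13,1) = 13.
Coefficient = C(13,1) · (-2)^1 · 4^12 = 13 · (-2) · 16777216 = -436207616.

-436207616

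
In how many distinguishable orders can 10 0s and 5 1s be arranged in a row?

Choose positions for the 0s: C(15,10) = 3003.

3003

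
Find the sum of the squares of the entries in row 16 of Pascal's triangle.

By Vandermonde's identity, Σ C(16,i)² = C(32,16) = 601080390.

601080390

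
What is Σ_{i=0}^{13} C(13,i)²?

10400600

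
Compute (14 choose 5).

2002

C(14,5) = (14·13·12·11·10) / 5! = 240240 / 120 = 2002.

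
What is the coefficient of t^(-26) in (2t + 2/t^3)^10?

General term: C(10,j)·(2t)^j·(2/t^3)^(10-j), with t-exponent 1j − 3(10−j) = 4j − 30.
Set 4j − 30 = -26: j = 1.
C(10,1) = 10; 2^1 = 2; 2^9 = 512.
Coefficient = 10 · 2 · 512 = 10240.

10240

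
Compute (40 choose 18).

C(40,18) = (40·39·38·37·36·35·34·33·32·31·30·29·28·27·26·25·24·23) / 18! = 725902806896876799590400000 / 6402373705728000 = 113380261800.

113380261800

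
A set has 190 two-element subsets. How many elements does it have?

n(n−1)/2 = 190 ⇒ n(n−1) = 380. Since 20·19 = 380, n = 20.

20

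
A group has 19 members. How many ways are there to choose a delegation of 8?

This is C(19,8) = 75582.

75582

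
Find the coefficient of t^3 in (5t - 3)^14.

The general term is C(14,j)·(5t)^j·(-3)^(14-j); the t^3 term has j = 3.
C(14,3) = 364.
Coefficient = C(14,3) · 5^3 · (-3)^11 = 364 · 125 · (-177147) = -8060188500.

-8060188500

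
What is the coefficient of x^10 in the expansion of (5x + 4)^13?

178750000000

The general term is C(13,j)·(5x)^j·(4)^(13-j); the x^10 term has j = 10.
C(13,10) = 286.
Coefficient = C(13,10) · 5^10 · 4^3 = 286 · 9765625 · 64 = 178750000000.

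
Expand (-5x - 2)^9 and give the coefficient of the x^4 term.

The general term is C(9,j)·(-5x)^j·(-2)^(9-j); the x^4 term has j = 4.
C(9,4) = 126.
Coefficient = C(9,4) · (-5)^4 · (-2)^5 = 126 · 625 · (-32) = -2520000.

-2520000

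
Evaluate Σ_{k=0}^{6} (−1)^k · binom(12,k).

462

The partial alternating sum Σ_{k=0}^{6} (−1)^k C(12,k) = (−1)^6 C(11,6) = 462.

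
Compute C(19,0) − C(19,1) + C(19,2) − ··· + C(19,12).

The partial alternating sum Σ_{k=0}^{12} (−1)^k C(19,k) = (−1)^12 C(18,12) = 18564.

18564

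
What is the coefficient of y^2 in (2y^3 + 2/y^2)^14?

49201152

General term: C(14,j)·(2y^3)^j·(2/y^2)^(14-j), with y-exponent 3j − 2(14−j) = 5j − 28.
Set 5j − 28 = 2: j = 6.
C(14,6) = 3003; 2^6 = 64; 2^8 = 256.
Coefficient = 3003 · 64 · 256 = 49201152.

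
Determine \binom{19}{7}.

50388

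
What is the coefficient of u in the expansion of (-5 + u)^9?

3515625

The general term is C(9,j)·(-5)^j·(u)^(9-j); the u^1 term has j = 8.
C(9,8) = 9.
Coefficient = C(9,8) · (-5)^8 = 9 · 390625 = 3515625.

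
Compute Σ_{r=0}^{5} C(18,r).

1 + 18 + 153 + 816 + 3060 + 8568 = 12616.

12616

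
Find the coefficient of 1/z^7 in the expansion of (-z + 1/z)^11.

General term: C(11,j)·(-z)^j·(1/z)^(11-j), with z-exponent 1j − 1(11−j) = 2j − 11.
Set 2j − 11 = -7: j = 2.
C(11,2) = 55; (-1)^2 = 1; 1^9 = 1.
Coefficient = 55 · 1 · 1 = 55.

55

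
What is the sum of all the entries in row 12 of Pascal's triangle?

4096

Setting x = 1 in (1+x)^12 gives Σ C(12,i) = 2^12 = 4096.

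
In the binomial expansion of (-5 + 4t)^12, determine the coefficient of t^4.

The general term is C(12,j)·(-5)^j·(4t)^(12-j); the t^4 term has j = 8.
C(12,8) = 495.
Coefficient = C(12,8) · (-5)^8 · 4^4 = 495 · 390625 · 256 = 49500000000.

49500000000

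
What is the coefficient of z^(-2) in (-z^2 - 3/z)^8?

20412

General term: C(8,j)·(-z^2)^j·(-3/z)^(8-j), with z-exponent 2j − 1(8−j) = 3j − 8.
Set 3j − 8 = -2: j = 2.
C(8,2) = 28; (-1)^2 = 1; (-3)^6 = 729.
Coefficient = 28 · 1 · 729 = 20412.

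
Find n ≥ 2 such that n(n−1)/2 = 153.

n(n−1)/2 = 153 ⇒ n(n−1) = 306. Since 18·17 = 306, n = 18.

18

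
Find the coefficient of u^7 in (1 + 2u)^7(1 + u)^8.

Coefficient of u^7 = Σ_{j} C(7,j)·2^j·C(8,7-j)·1^(7-j) for j from 0 to 7.
= 8 + 392 + 4704 + 19600 + 31360 + 18816 + 3584 + 128 = 78592.

78592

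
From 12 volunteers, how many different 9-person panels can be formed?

220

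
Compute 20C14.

38760

C(20,14) = C(20,6) by symmetry.
C(20,6) = (20·19·18·17·16·15) / 6! = 27907200 / 720 = 38760.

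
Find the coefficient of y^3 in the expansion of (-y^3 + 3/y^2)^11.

General term: C(11,j)·(-y^3)^j·(3/y^2)^(11-j), with y-exponent 3j − 2(11−j) = 5j − 22.
Set 5j − 22 = 3: j = 5.
C(11,5) = 462; (-1)^5 = -1; 3^6 = 729.
Coefficient = 462 · (-1) · 729 = -336798.

-336798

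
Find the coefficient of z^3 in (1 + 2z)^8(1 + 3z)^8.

Coefficient of z^3 = Σ_{j} C(8,j)·2^j·C(8,3-j)·3^(3-j) for j from 0 to 3.
= 1512 + 4032 + 2688 + 448 = 8680.

8680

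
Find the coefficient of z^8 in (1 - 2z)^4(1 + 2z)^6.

-768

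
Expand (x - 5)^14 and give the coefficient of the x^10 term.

The general term is C(14,j)·(x)^j·(-5)^(14-j); the x^10 term has j = 10.
C(14,10) = 1001.
Coefficient = C(14,10) · (-5)^4 = 1001 · 625 = 625625.

625625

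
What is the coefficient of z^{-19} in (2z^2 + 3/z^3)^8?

General term: C(8,j)·(2z^2)^j·(3/z^3)^(8-j), with z-exponent 2j − 3(8−j) = 5j − 24.
Set 5j − 24 = -19: j = 1.
C(8,1) = 8; 2^1 = 2; 3^7 = 2187.
Coefficient = 8 · 2 · 2187 = 34992.

34992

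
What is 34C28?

C(34,28) = C(34,6) by symmetry.
C(34,6) = (34·33·32·31·30·29) / 6! = 968330880 / 720 = 1344904.

1344904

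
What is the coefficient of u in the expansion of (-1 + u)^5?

The general term is C(5,j)·(-1)^j·(u)^(5-j); the u^1 term has j = 4.
C(5,4) = 5.
Coefficient = C(5,4) = 5.

5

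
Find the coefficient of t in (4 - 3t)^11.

-34603008

The general term is C(11,j)·(4)^j·(-3t)^(11-j); the t^1 term has j = 10.
C(11,10) = 11.
Coefficient = C(11,10) · 4^10 · (-3)^1 = 11 · 1048576 · (-3) = -34603008.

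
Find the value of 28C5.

98280

C(28,5) = (28·27·26·25·24) / 5! = 11793600 / 120 = 98280.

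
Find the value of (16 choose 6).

8008

C(16,6) = (16·15·14·13·12·11) / 6! = 5765760 / 720 = 8008.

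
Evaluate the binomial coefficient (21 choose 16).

20349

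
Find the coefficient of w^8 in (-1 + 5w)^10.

17578125

The general term is C(10,j)·(-1)^j·(5w)^(10-j); the w^8 term has j = 2.
C(10,2) = 45.
Coefficient = C(10,2) · 5^8 = 45 · 390625 = 17578125.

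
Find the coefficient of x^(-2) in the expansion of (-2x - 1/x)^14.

192192

General term: C(14,j)·(-2x)^j·(-1/x)^(14-j), with x-exponent 1j − 1(14−j) = 2j − 14.
Set 2j − 14 = -2: j = 6.
C(14,6) = 3003; (-2)^6 = 64; (-1)^8 = 1.
Coefficient = 3003 · 64 · 1 = 192192.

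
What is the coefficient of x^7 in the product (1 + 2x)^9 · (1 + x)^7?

224143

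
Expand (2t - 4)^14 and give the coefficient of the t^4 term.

The general term is C(14,j)·(2t)^j·(-4)^(14-j); the t^4 term has j = 4.
C(14,4) = 1001.
Coefficient = C(14,4) · 2^4 · (-4)^10 = 1001 · 16 · 1048576 = 16793993216.

16793993216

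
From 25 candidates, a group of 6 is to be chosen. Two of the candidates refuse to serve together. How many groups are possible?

All 6-subsets: C(25,6) = 177100. Those containing both fixed elements: C(23,4) = 8855.
177100 − 8855 = 168245.

168245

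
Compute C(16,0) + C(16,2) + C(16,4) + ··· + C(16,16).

Half of (1+1)^16 + (1−1)^16 gives the even-index sum: 2^15 = 32768.

32768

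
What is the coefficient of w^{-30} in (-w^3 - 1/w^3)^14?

91

General term: C(14,j)·(-w^3)^j·(-1/w^3)^(14-j), with w-exponent 3j − 3(14−j) = 6j − 42.
Set 6j − 42 = -30: j = 2.
C(14,2) = 91; (-1)^2 = 1; (-1)^12 = 1.
Coefficient = 91 · 1 · 1 = 91.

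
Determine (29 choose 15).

C(29,15) = C(29,14) by symmetry.
C(29,14) = (29·28·27·26·25·24·23·22·21·20·19·18·17·16) / 14! = 6761440164390912000 / 87178291200 = 77558760.

77558760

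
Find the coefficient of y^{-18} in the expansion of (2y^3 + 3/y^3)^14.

General term: C(14,j)·(2y^3)^j·(3/y^3)^(14-j), with y-exponent 3j − 3(14−j) = 6j − 42.
Set 6j − 42 = -18: j = 4.
C(14,4) = 1001; 2^4 = 16; 3^10 = 59049.
Coefficient = 1001 · 16 · 59049 = 945728784.

945728784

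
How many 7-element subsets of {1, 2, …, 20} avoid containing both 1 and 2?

All 7-subsets: C(20,7) = 77520. Those containing both fixed elements: C(18,5) = 8568.
77520 − 8568 = 68952.

68952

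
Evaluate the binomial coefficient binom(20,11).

167960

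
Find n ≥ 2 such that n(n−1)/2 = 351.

27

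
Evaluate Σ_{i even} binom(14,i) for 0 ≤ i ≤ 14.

Half of (1+1)^14 + (1−1)^14 gives the even-index sum: 2^13 = 8192.

8192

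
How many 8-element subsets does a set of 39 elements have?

61523748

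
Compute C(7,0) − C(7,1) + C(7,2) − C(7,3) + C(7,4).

15

The partial alternating sum Σ_{k=0}^{4} (−1)^k C(7,k) = (−1)^4 C(6,4) = 15.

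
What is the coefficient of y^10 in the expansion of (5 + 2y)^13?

36608000

The general term is C(13,j)·(5)^j·(2y)^(13-j); the y^10 term has j = 3.
C(13,3) = 286.
Coefficient = C(13,3) · 5^3 · 2^10 = 286 · 125 · 1024 = 36608000.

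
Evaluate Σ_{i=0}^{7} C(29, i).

1 + 29 + 406 + 3654 + 23751 + 118755 + 475020 + 1560780 = 2182396.

2182396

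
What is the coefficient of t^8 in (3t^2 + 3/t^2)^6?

4374

General term: C(6,j)·(3t^2)^j·(3/t^2)^(6-j), with t-exponent 2j − 2(6−j) = 4j − 12.
Set 4j − 12 = 8: j = 5.
C(6,5) = 6; 3^5 = 243; 3^1 = 3.
Coefficient = 6 · 243 · 3 = 4374.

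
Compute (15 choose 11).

1365

C(15,11) = C(15,4) by symmetry.
C(15,4) = (15·14·13·12) / 4! = 32760 / 24 = 1365.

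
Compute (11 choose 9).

C(11,9) = C(11,2) by symmetry.
C(11,2) = (11·10) / 2! = 110 / 2 = 55.

55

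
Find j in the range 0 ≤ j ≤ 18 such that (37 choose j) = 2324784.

6

C(37,j) increases on 0 ≤ j ≤ 18. C(37,5) = 435897 and C(37,6) = 2324784, so j = 6.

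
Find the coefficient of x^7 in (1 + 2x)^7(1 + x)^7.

Coefficient of x^7 = Σ_{j} C(7,j)·2^j·C(7,7-j)·1^(7-j) for j from 0 to 7.
= 1 + 98 + 1764 + 9800 + 19600 + 14112 + 3136 + 128 = 48639.

48639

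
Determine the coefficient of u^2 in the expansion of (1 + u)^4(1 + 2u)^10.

Coefficient of u^2 = Σ_{j} C(4,j)·1^j·C(10,2-j)·2^(2-j) for j from 0 to 2.
= 180 + 80 + 6 = 266.

266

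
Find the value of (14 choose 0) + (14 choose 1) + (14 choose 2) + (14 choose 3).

470

1 + 14 + 91 + 364 = 470.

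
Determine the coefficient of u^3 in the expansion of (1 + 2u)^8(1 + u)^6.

1380

Coefficient of u^3 = Σ_{j} C(8,j)·2^j·C(6,3-j)·1^(3-j) for j from 0 to 3.
= 20 + 240 + 672 + 448 = 1380.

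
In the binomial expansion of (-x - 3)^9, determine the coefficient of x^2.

The general term is C(9,j)·(-x)^j·(-3)^(9-j); the x^2 term has j = 2.
C(9,2) = 36.
Coefficient = C(9,2) · (-3)^7 = 36 · (-2187) = -78732.

-78732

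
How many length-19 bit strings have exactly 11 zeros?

75582

Choose the 11 positions: C(19,11) = 75582.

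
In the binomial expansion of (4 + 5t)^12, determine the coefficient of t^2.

1730150400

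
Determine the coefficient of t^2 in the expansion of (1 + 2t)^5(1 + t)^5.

100

Coefficient of t^2 = Σ_{j} C(5,j)·2^j·C(5,2-j)·1^(2-j) for j from 0 to 2.
= 10 + 50 + 40 = 100.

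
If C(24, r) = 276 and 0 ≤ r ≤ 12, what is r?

2

C(24,r) increases on 0 ≤ r ≤ 12. C(24,1) = 24 and C(24,2) = 276, so r = 2.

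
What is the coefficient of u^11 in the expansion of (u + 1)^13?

The general term is C(13,j)·(u)^j·(1)^(13-j); the u^11 term has j = 11.
C(13,11) = 78.
Coefficient = C(13,11) = 78.

78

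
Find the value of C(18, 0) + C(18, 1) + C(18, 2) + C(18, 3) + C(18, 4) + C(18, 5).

12616

1 + 18 + 153 + 816 + 3060 + 8568 = 12616.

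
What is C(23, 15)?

490314

C(23,15) = C(23,8) by symmetry.
C(23,8) = (23·22·21·20·19·18·17·16) / 8! = 19769460480 / 40320 = 490314.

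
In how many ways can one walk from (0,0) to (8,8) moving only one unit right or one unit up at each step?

Each path is a sequence of 16 steps with 8 rights: C(16,8) = 12870.

12870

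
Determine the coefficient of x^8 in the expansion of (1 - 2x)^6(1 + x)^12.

Coefficient of x^8 = Σ_{j} C(6,j)·(-2)^j·C(12,8-j)·1^(8-j) for j from 0 to 6.
= 495 + (-9504) + 55440 + (-126720) + 118800 + (-42240) + 4224 = 495.

495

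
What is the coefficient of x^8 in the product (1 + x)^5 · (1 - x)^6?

Coefficient of x^8 = Σ_{j} C(5,j)·1^j·C(6,8-j)·(-1)^(8-j) for j from 2 to 5.
= 10 + (-60) + 75 + (-20) = 5.

5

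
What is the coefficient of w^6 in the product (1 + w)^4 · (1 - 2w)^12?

Coefficient of w^6 = Σ_{j} C(4,j)·1^j·C(12,6-j)·(-2)^(6-j) for j from 0 to 4.
= 59136 + (-101376) + 47520 + (-7040) + 264 = -1496.

-1496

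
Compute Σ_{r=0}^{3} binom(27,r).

3304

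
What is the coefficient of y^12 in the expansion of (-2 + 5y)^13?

-6347656250

The general term is C(13,j)·(-2)^j·(5y)^(13-j); the y^12 term has j = 1.
C(13,1) = 13.
Coefficient = C(13,1) · (-2)^1 · 5^12 = 13 · (-2) · 244140625 = -6347656250.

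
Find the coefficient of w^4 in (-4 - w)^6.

240

The general term is C(6,j)·(-4)^j·(-w)^(6-j); the w^4 term has j = 2.
C(6,2) = 15.
Coefficient = C(6,2) · (-4)^2 = 15 · 16 = 240.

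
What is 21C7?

C(21,7) = (21·20·19·18·17·16·15) / 7! = 586051200 / 5040 = 116280.

116280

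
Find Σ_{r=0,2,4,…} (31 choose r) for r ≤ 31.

Half of (1+1)^31 + (1−1)^31 gives the even-index sum: 2^30 = 1073741824.

1073741824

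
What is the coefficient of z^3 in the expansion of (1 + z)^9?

The general term is C(9,j)·(1)^j·(z)^(9-j); the z^3 term has j = 6.
C(9,6) = 84.
Coefficient = C(9,6) = 84.

84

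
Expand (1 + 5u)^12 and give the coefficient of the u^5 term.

2475000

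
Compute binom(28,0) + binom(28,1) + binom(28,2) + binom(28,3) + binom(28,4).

24158

1 + 28 + 378 + 3276 + 20475 = 24158.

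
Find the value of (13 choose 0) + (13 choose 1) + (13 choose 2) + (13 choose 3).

378

1 + 13 + 78 + 286 = 378.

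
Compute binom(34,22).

C(34,22) = C(34,12) by symmetry.
C(34,12) = (34·33·32·31·30·29·28·27·26·25·24·23) / 12! = 262662462526464000 / 479001600 = 548354040.

548354040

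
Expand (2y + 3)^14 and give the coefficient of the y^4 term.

945728784

The general term is C(14,j)·(2y)^j·(3)^(14-j); the y^4 term has j = 4.
C(14,4) = 1001.
Coefficient = C(14,4) · 2^4 · 3^10 = 1001 · 16 · 59049 = 945728784.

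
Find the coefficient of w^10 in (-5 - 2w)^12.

1689600

The general term is C(12,j)·(-5)^j·(-2w)^(12-j); the w^10 term has j = 2.
C(12,2) = 66.
Coefficient = C(12,2) · (-5)^2 · (-2)^10 = 66 · 25 · 1024 = 1689600.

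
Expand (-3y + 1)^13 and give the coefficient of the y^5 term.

The general term is C(13,j)·(-3y)^j·(1)^(13-j); the y^5 term has j = 5.
C(13,5) = 1287.
Coefficient = C(13,5) · (-3)^5 = 1287 · (-243) = -312741.

-312741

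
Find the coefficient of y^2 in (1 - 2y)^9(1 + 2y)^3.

Coefficient of y^2 = Σ_{j} C(9,j)·(-2)^j·C(3,2-j)·2^(2-j) for j from 0 to 2.
= 12 + (-108) + 144 = 48.

48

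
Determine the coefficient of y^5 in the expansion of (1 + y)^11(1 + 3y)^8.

209100

Coefficient of y^5 = Σ_{j} C(11,j)·1^j·C(8,5-j)·3^(5-j) for j from 0 to 5.
= 13608 + 62370 + 83160 + 41580 + 7920 + 462 = 209100.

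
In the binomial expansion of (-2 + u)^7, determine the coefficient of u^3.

560

The general term is C(7,j)·(-2)^j·(u)^(7-j); the u^3 term has j = 4.
C(7,4) = 35.
Coefficient = C(7,4) · (-2)^4 = 35 · 16 = 560.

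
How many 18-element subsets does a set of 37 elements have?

17672631900

C(37,18) = (37·36·35·34·33·32·31·30·29·28·27·26·25·24·23·22·21·20) / 18! = 113146793787569865523200000 / 6402373705728000 = 17672631900.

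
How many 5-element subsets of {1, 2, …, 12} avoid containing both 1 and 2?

All 5-subsets: C(12,5) = 792. Those containing both fixed elements: C(10,3) = 120.
792 − 120 = 672.

672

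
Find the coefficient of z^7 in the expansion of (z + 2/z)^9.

18

General term: C(9,j)·(z)^j·(2/z)^(9-j), with z-exponent 1j − 1(9−j) = 2j − 9.
Set 2j − 9 = 7: j = 8.
C(9,8) = 9; 1^8 = 1; 2^1 = 2.
Coefficient = 9 · 1 · 2 = 18.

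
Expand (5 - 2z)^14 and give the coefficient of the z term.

-34179687500

The general term is C(14,j)·(5)^j·(-2z)^(14-j); the z^1 term has j = 13.
C(14,13) = 14.
Coefficient = C(14,13) · 5^13 · (-2)^1 = 14 · 1220703125 · (-2) = -34179687500.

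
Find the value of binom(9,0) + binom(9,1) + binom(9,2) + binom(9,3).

1 + 9 + 36 + 84 = 130.

130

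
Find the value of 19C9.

92378

C(19,9) = (19·18·17·16·15·14·13·12·11) / 9! = 33522128640 / 362880 = 92378.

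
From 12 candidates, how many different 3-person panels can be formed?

220

This is C(12,3) = 220.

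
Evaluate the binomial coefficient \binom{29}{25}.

23751

C(29,25) = C(29,4) by symmetry.
C(29,4) = (29·28·27·26) / 4! = 570024 / 24 = 23751.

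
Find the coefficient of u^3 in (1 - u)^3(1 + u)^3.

Coefficient of u^3 = Σ_{j} C(3,j)·(-1)^j·C(3,3-j)·1^(3-j) for j from 0 to 3.
= 1 + (-9) + 9 + (-1) = 0.

0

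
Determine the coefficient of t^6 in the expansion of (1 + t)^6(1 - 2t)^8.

465

Coefficient of t^6 = Σ_{j} C(6,j)·1^j·C(8,6-j)·(-2)^(6-j) for j from 0 to 6.
= 1792 + (-10752) + 16800 + (-8960) + 1680 + (-96) + 1 = 465.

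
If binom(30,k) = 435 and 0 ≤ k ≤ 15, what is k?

2

C(30,k) increases on 0 ≤ k ≤ 15. C(30,1) = 30 and C(30,2) = 435, so k = 2.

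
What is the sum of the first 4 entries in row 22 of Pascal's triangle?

1794

1 + 22 + 231 + 1540 = 1794.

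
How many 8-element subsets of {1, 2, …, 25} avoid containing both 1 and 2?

980628

All 8-subsets: C(25,8) = 1081575. Those containing both fixed elements: C(23,6) = 100947.
1081575 − 100947 = 980628.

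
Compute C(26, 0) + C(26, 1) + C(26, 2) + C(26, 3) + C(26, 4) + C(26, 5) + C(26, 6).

1 + 26 + 325 + 2600 + 14950 + 65780 + 230230 = 313912.

313912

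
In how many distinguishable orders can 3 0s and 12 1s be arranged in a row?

455

Choose positions for the 0s: C(15,3) = 455.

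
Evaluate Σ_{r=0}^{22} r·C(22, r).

46137344

Differentiating (1+x)^22 and setting x=1: Σ r·C(22,r) = 22·2^21 = 46137344.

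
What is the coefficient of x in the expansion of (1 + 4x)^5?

The general term is C(5,j)·(1)^j·(4x)^(5-j); the x^1 term has j = 4.
C(5,4) = 5.
Coefficient = C(5,4) · 4^1 = 5 · 4 = 20.

20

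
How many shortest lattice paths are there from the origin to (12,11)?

1352078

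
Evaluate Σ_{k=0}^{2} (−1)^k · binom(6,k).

The partial alternating sum Σ_{k=0}^{2} (−1)^k C(6,k) = (−1)^2 C(5,2) = 10.

10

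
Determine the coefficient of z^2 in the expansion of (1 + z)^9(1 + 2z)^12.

Coefficient of z^2 = Σ_{j} C(9,j)·1^j·C(12,2-j)·2^(2-j) for j from 0 to 2.
= 264 + 216 + 36 = 516.

516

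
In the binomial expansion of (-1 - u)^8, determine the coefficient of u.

The general term is C(8,j)·(-1)^j·(-u)^(8-j); the u^1 term has j = 7.
C(8,7) = 8.
Coefficient = C(8,7) · (-1)^7 · (-1)^1 = 8 · (-1) · (-1) = 8.

8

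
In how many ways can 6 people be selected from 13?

1716

This is C(13,6) = 1716.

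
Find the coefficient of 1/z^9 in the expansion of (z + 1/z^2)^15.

6435

General term: C(15,j)·(z)^j·(1/z^2)^(15-j), with z-exponent 1j − 2(15−j) = 3j − 30.
Set 3j − 30 = -9: j = 7.
C(15,7) = 6435; 1^7 = 1; 1^8 = 1.
Coefficient = 6435 · 1 · 1 = 6435.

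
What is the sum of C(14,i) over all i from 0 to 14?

Setting x = 1 in (1+x)^14 gives Σ C(14,i) = 2^14 = 16384.

16384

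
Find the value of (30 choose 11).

C(30,11) = (30·29·28·27·26·25·24·23·22·21·20) / 11! = 2180547008640000 / 39916800 = 54627300.

54627300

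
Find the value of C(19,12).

C(19,12) = C(19,7) by symmetry.
C(19,7) = (19·18·17·16·15·14·13) / 7! = 253955520 / 5040 = 50388.

50388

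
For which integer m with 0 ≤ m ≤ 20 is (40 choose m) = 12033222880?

13

C(40,m) increases on 0 ≤ m ≤ 20. C(40,12) = 5586853480 and C(40,13) = 12033222880, so m = 13.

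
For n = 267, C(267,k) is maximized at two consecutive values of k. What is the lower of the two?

133

For odd n = 267, C(267,k) peaks at k = (n−1)/2 and (n+1)/2; the lower is 133.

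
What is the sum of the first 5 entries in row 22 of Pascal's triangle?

1 + 22 + 231 + 1540 + 7315 = 9109.

9109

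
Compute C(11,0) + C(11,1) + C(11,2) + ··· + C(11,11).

2048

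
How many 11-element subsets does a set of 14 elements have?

364

C(14,11) = C(14,3) by symmetry.
C(14,3) = (14·13·12) / 3! = 2184 / 6 = 364.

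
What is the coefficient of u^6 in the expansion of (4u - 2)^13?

The general term is C(13,j)·(4u)^j·(-2)^(13-j); the u^6 term has j = 6.
C(13,6) = 1716.
Coefficient = C(13,6) · 4^6 · (-2)^7 = 1716 · 4096 · (-128) = -899678208.

-899678208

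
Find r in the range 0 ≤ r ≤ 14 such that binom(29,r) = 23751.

4

C(29,r) increases on 0 ≤ r ≤ 14. C(29,3) = 3654 and C(29,4) = 23751, so r = 4.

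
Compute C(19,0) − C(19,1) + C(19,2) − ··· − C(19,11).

-31824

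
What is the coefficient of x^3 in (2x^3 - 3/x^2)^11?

10777536

General term: C(11,j)·(2x^3)^j·(-3/x^2)^(11-j), with x-exponent 3j − 2(11−j) = 5j − 22.
Set 5j − 22 = 3: j = 5.
C(11,5) = 462; 2^5 = 32; (-3)^6 = 729.
Coefficient = 462 · 32 · 729 = 10777536.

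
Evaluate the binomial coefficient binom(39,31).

61523748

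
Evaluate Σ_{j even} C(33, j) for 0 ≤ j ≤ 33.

4294967296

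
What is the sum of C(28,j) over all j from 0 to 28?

The entries of row 28 sum to 2^28 = 268435456.

268435456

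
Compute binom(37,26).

854992152

C(37,26) = C(37,11) by symmetry.
C(37,11) = (37·36·35·34·33·32·31·30·29·28·27) / 11! = 34128550732953600 / 39916800 = 854992152.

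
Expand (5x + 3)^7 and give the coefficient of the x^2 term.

127575

The general term is C(7,j)·(5x)^j·(3)^(7-j); the x^2 term has j = 2.
C(7,2) = 21.
Coefficient = C(7,2) · 5^2 · 3^5 = 21 · 25 · 243 = 127575.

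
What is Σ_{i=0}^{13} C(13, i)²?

10400600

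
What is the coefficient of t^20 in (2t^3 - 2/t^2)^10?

46080

General term: C(10,j)·(2t^3)^j·(-2/t^2)^(10-j), with t-exponent 3j − 2(10−j) = 5j − 20.
Set 5j − 20 = 20: j = 8.
C(10,8) = 45; 2^8 = 256; (-2)^2 = 4.
Coefficient = 45 · 256 · 4 = 46080.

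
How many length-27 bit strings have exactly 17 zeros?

8436285

Choose the 17 positions: C(27,17) = 8436285.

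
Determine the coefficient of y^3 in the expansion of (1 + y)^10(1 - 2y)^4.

Coefficient of y^3 = Σ_{j} C(10,j)·1^j·C(4,3-j)·(-2)^(3-j) for j from 0 to 3.
= (-32) + 240 + (-360) + 120 = -32.

-32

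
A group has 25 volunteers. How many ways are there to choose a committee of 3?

This is C(25,3) = 2300.

2300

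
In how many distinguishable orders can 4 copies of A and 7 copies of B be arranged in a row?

330

Choose positions for the A's: C(11,4) = 330.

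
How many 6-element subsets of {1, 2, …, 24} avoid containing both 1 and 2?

127281

All 6-subsets: C(24,6) = 134596. Those containing both fixed elements: C(22,4) = 7315.
134596 − 7315 = 127281.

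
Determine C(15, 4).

C(15,4) = (15·14·13·12) / 4! = 32760 / 24 = 1365.

1365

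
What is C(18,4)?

C(18,4) = (18·17·16·15) / 4! = 73440 / 24 = 3060.

3060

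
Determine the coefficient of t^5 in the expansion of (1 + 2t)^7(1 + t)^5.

7183

Coefficient of t^5 = Σ_{j} C(7,j)·2^j·C(5,5-j)·1^(5-j) for j from 0 to 5.
= 1 + 70 + 840 + 2800 + 2800 + 672 = 7183.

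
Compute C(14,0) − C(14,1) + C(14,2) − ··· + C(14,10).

286

The partial alternating sum Σ_{k=0}^{10} (−1)^k C(14,k) = (−1)^10 C(13,10) = 286.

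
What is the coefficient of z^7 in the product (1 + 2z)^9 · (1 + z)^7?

224143

Coefficient of z^7 = Σ_{j} C(9,j)·2^j·C(7,7-j)·1^(7-j) for j from 0 to 7.
= 1 + 126 + 3024 + 23520 + 70560 + 84672 + 37632 + 4608 = 224143.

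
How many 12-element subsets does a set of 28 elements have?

30421755

C(28,12) = (28·27·26·25·24·23·22·21·20·19·18·17) / 12! = 14572069319808000 / 479001600 = 30421755.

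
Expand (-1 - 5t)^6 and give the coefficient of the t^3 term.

The general term is C(6,j)·(-1)^j·(-5t)^(6-j); the t^3 term has j = 3.
C(6,3) = 20.
Coefficient = C(6,3) · (-1)^3 · (-5)^3 = 20 · (-1) · (-125) = 2500.

2500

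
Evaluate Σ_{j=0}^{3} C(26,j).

2952

1 + 26 + 325 + 2600 = 2952.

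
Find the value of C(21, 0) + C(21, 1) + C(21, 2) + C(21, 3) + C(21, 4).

7547

1 + 21 + 210 + 1330 + 5985 = 7547.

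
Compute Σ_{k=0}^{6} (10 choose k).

848

1 + 10 + 45 + 120 + 210 + 252 + 210 = 848.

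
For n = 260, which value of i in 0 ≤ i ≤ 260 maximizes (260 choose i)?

130

C(260,i) is maximized at i = 260/2 = 130.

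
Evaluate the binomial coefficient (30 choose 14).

C(30,14) = (30·29·28·27·26·25·24·23·22·21·20·19·18·17) / 14! = 12677700308232960000 / 87178291200 = 145422675.

145422675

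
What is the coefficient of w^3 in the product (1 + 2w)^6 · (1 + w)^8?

1032

Coefficient of w^3 = Σ_{j} C(6,j)·2^j·C(8,3-j)·1^(3-j) for j from 0 to 3.
= 56 + 336 + 480 + 160 = 1032.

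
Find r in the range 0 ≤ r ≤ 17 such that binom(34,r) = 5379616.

C(34,r) increases on 0 ≤ r ≤ 17. C(34,6) = 1344904 and C(34,7) = 5379616, so r = 7.

7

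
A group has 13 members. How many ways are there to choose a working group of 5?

1287

This is C(13,5) = 1287.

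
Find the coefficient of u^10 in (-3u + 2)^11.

1299078

The general term is C(11,j)·(-3u)^j·(2)^(11-j); the u^10 term has j = 10.
C(11,10) = 11.
Coefficient = C(11,10) · (-3)^10 · 2^1 = 11 · 59049 · 2 = 1299078.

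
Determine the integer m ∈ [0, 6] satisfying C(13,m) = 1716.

C(13,m) increases on 0 ≤ m ≤ 6. C(13,5) = 1287 and C(13,6) = 1716, so m = 6.

6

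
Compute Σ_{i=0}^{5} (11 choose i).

1024

1 + 11 + 55 + 165 + 330 + 462 = 1024.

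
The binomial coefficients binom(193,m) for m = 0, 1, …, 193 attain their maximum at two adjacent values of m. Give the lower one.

For odd n = 193, C(193,m) peaks at m = (n−1)/2 and (n+1)/2; the lower is 96.

96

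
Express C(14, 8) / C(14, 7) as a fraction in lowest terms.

7/8

C(n,k+1)/C(n,k) = (n−k)/(k+1) = (14−7)/(7+1) = 7/8.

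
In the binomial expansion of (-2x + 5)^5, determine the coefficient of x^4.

400

The general term is C(5,j)·(-2x)^j·(5)^(5-j); the x^4 term has j = 4.
C(5,4) = 5.
Coefficient = C(5,4) · (-2)^4 · 5^1 = 5 · 16 · 5 = 400.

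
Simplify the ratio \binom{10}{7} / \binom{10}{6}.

4/7

C(n,k+1)/C(n,k) = (n−k)/(k+1) = (10−6)/(6+1) = 4/7.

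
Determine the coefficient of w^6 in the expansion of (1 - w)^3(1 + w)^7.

14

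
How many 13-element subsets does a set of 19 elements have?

27132

C(19,13) = C(19,6) by symmetry.
C(19,6) = (19·18·17·16·15·14) / 6! = 19535040 / 720 = 27132.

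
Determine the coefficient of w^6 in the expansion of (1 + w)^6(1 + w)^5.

462

Coefficient of w^6 = Σ_{j} C(6,j)·C(5,6-j) for j from 1 to 6.
= 6 + 75 + 200 + 150 + 30 + 1 = 462.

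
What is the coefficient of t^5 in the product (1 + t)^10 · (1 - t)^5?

1

Coefficient of t^5 = Σ_{j} C(10,j)·1^j·C(5,5-j)·(-1)^(5-j) for j from 0 to 5.
= (-1) + 50 + (-450) + 1200 + (-1050) + 252 = 1.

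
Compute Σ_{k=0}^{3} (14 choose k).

1 + 14 + 91 + 364 = 470.

470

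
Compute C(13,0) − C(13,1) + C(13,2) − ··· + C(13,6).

924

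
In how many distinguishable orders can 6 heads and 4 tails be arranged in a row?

Choose positions for the heads: C(10,6) = 210.

210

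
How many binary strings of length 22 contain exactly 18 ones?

Choose the 18 positions: C(22,18) = 7315.

7315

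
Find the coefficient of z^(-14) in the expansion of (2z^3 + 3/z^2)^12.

General term: C(12,j)·(2z^3)^j·(3/z^2)^(12-j), with z-exponent 3j − 2(12−j) = 5j − 24.
Set 5j − 24 = -14: j = 2.
C(12,2) = 66; 2^2 = 4; 3^10 = 59049.
Coefficient = 66 · 4 · 59049 = 15588936.

15588936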